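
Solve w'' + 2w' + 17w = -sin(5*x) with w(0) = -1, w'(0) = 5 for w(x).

Characteristic equation r² + 2r + 17 = 0 has discriminant (2)² - 4·(17) = -64 < 0, so r = -1 ± 4i.
Hence w_h = C1*cos(4*x)*exp(-x) + C2*exp(-x)*sin(4*x).
Try w_p = A*cos(5*x) + B*sin(5*x). Substituting and equating the coefficients of cos(5x) and sin(5x) gives A = 5/82, B = 2/41, so w_p = 2*sin(5*x)/41 + 5*cos(5*x)/82.
General solution: w = 2*sin(5*x)/41 + 5*cos(5*x)/82 + C1*cos(4*x)*exp(-x) + C2*exp(-x)*sin(4*x).
Apply the initial conditions: w(0) = 5/82 + C1 = -1 and w'(0) = 10/41 - C1 + 4*C2 = 5. Solving gives C1 = -87/82, C2 = 303/328.

w = 2*sin(5*x)/41 + 5*cos(5*x)/82 - 87*cos(4*x)*exp(-x)/82 + 303*exp(-x)*sin(4*x)/328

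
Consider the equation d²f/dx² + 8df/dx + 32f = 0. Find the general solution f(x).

Characteristic equation r² + 8r + 32 = 0 has discriminant (8)² - 4·(32) = -64 < 0, so r = -4 ± 4i.
Hence f_h = C1*cos(4*x)*exp(-4*x) + C2*exp(-4*x)*sin(4*x).

f = C1*cos(4*x)*exp(-4*x) + C2*exp(-4*x)*sin(4*x)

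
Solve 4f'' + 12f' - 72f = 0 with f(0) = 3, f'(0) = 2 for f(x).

Divide through by 4: f'' + 3f' - 18f = 0.
Characteristic equation r² + 3r - 18 = 0 factors as (r + 6)(r - 3) = 0, so r = -6, 3.
Hence f_h = C1*exp(-6*x) + C2*exp(3*x).
Apply the initial conditions: f(0) = C1 + C2 = 3 and f'(0) = -6*C1 + 3*C2 = 2. Solving gives C1 = 7/9, C2 = 20/9.

f = 7*exp(-6*x)/9 + 20*exp(3*x)/9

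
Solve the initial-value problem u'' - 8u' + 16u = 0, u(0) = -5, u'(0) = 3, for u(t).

Characteristic equation r² - 8r + 16 = 0 has discriminant (-8)² - 4·(16) = 0, so r = 4 is a repeated root.
Hence u_h = (C1 + C2*t)*exp(4*t).
Apply the initial conditions: u(0) = C1 = -5 and u'(0) = C2 + 4*C1 = 3. Solving gives C1 = -5, C2 = 23.

u = -5*exp(4*t) + 23*t*exp(4*t)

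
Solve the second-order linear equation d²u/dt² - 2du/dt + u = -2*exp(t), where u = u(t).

u = C1*exp(t) - t**2*exp(t) + C2*t*exp(t)

Characteristic equation r² - 2r + 1 = 0 has discriminant (-2)² - 4·(1) = 0, so r = 1 is a repeated root.
Hence u_h = (C1 + C2*t)*exp(t).
Since exp(t) solves the homogeneous equation (r = 1 is a root of multiplicity 2), multiply the trial by t^2. Try u_p = A*t^2*exp(t). Substituting into the equation and dividing by exp(t) gives A = -1, so u_p = -t^2*exp(t).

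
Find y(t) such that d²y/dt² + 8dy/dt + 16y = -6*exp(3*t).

y = -6*exp(3*t)/49 + C1*exp(-4*t) + C2*t*exp(-4*t)

Characteristic equation r² + 8r + 16 = 0 has discriminant (8)² - 4·(16) = 0, so r = -4 is a repeated root.
Hence y_h = (C1 + C2*t)*exp(-4*t).
Try y_p = A*exp(3*t). Substituting into the equation and dividing by exp(3*t) gives A = -6/49, so y_p = -6*exp(3*t)/49.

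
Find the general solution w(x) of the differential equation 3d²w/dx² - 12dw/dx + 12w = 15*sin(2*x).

w = 5*cos(2*x)/8 + C1*exp(2*x) + C2*x*exp(2*x)

Divide through by 3: w'' - 4w' + 4w = 5*sin(2*x).
Characteristic equation r² - 4r + 4 = 0 has discriminant (-4)² - 4·(4) = 0, so r = 2 is a repeated root.
Hence w_h = (C1 + C2*x)*exp(2*x).
Try w_p = A*cos(2*x) + B*sin(2*x). Substituting and equating the coefficients of cos(2x) and sin(2x) gives A = 5/8, B = 0, so w_p = 5*cos(2*x)/8.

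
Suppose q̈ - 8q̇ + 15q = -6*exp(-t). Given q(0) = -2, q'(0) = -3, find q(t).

q = -11*exp(3*t)/4 - exp(-t)/4 + exp(5*t)

Characteristic equation r² - 8r + 15 = 0 factors as (r - 5)(r - 3) = 0, so r = 5, 3.
Hence q_h = C1*exp(5*t) + C2*exp(3*t).
Try q_p = A*exp(-t). Substituting into the equation and dividing by exp(-t) gives A = -1/4, so q_p = -exp(-t)/4.
General solution: q = -exp(-t)/4 + C1*exp(5*t) + C2*exp(3*t).
Apply the initial conditions: q(0) = -1/4 + C1 + C2 = -2 and q'(0) = 1/4 + 3*C2 + 5*C1 = -3. Solving gives C1 = 1, C2 = -11/4.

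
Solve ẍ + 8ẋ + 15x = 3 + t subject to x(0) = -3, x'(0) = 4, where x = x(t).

x = 37/225 - 107*exp(-3*t)/18 + t/15 + 139*exp(-5*t)/50

Characteristic equation r² + 8r + 15 = 0 factors as (r + 3)(r + 5) = 0, so r = -3, -5.
Hence x_h = C1*exp(-3*t) + C2*exp(-5*t).
For the particular solution try x_p = A0 + A1*t. Substituting and matching coefficients of each power of t gives A0 = 37/225, A1 = 1/15, so x_p = 37/225 + t/15.
General solution: x = 37/225 + t/15 + C1*exp(-3*t) + C2*exp(-5*t).
Apply the initial conditions: x(0) = 37/225 + C1 + C2 = -3 and x'(0) = 1/15 - 5*C2 - 3*C1 = 4. Solving gives C1 = -107/18, C2 = 139/50.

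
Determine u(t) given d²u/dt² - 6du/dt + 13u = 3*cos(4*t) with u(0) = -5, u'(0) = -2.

u = -8*sin(4*t)/65 - cos(4*t)/65 - 324*cos(2*t)*exp(3*t)/65 + 437*exp(3*t)*sin(2*t)/65

Characteristic equation r² - 6r + 13 = 0 has discriminant (-6)² - 4·(13) = -16 < 0, so r = 3 ± 2i.
Hence u_h = C1*cos(2*t)*exp(3*t) + C2*exp(3*t)*sin(2*t).
Try u_p = A*cos(4*t) + B*sin(4*t). Substituting and equating the coefficients of cos(4t) and sin(4t) gives A = -1/65, B = -8/65, so u_p = -8*sin(4*t)/65 - cos(4*t)/65.
General solution: u = -8*sin(4*t)/65 - cos(4*t)/65 + C1*cos(2*t)*exp(3*t) + C2*exp(3*t)*sin(2*t).
Apply the initial conditions: u(0) = -1/65 + C1 = -5 and u'(0) = -32/65 + 2*C2 + 3*C1 = -2. Solving gives C1 = -324/65, C2 = 437/65.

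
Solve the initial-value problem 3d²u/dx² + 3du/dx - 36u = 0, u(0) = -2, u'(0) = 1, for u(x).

Divide through by 3: u'' + u' - 12u = 0.
Characteristic equation r² + r - 12 = 0 factors as (r + 4)(r - 3) = 0, so r = -4, 3.
Hence u_h = C1*exp(-4*x) + C2*exp(3*x).
Apply the initial conditions: u(0) = C1 + C2 = -2 and u'(0) = -4*C1 + 3*C2 = 1. Solving gives C1 = -1, C2 = -1.

u = -exp(-4*x) - exp(3*x)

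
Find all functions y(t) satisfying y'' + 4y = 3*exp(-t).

Characteristic equation r² + 4 = 0 has discriminant (0)² - 4·(4) = -16 < 0, so r = ± 2i.
Hence y_h = C1*cos(2*t) + C2*sin(2*t).
Try y_p = A*exp(-t). Substituting into the equation and dividing by exp(-t) gives A = 3/5, so y_p = 3*exp(-t)/5.

y = 3*exp(-t)/5 + C1*cos(2*t) + C2*sin(2*t)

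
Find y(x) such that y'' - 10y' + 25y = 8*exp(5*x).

Characteristic equation r² - 10r + 25 = 0 has discriminant (-10)² - 4·(25) = 0, so r = 5 is a repeated root.
Hence y_h = (C1 + C2*x)*exp(5*x).
Since exp(5*x) solves the homogeneous equation (r = 5 is a root of multiplicity 2), multiply the trial by x^2. Try y_p = A*x^2*exp(5*x). Substituting into the equation and dividing by exp(5*x) gives A = 4, so y_p = 4*x^2*exp(5*x).

y = C1*exp(5*x) + 4*x**2*exp(5*x) + C2*x*exp(5*x)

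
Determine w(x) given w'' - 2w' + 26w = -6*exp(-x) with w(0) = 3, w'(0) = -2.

Characteristic equation r² - 2r + 26 = 0 has discriminant (-2)² - 4·(26) = -100 < 0, so r = 1 ± 5i.
Hence w_h = C1*cos(5*x)*exp(x) + C2*exp(x)*sin(5*x).
Try w_p = A*exp(-x). Substituting into the equation and dividing by exp(-x) gives A = -6/29, so w_p = -6*exp(-x)/29.
General solution: w = -6*exp(-x)/29 + C1*cos(5*x)*exp(x) + C2*exp(x)*sin(5*x).
Apply the initial conditions: w(0) = -6/29 + C1 = 3 and w'(0) = 6/29 + C1 + 5*C2 = -2. Solving gives C1 = 93/29, C2 = -157/145.

w = -6*exp(-x)/29 - 157*exp(x)*sin(5*x)/145 + 93*cos(5*x)*exp(x)/29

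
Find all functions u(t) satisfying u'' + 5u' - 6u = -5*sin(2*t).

Characteristic equation r² + 5r - 6 = 0 factors as (r + 6)(r - 1) = 0, so r = -6, 1.
Hence u_h = C1*exp(-6*t) + C2*exp(t).
Try u_p = A*cos(2*t) + B*sin(2*t). Substituting and equating the coefficients of cos(2t) and sin(2t) gives A = 1/4, B = 1/4, so u_p = cos(2*t)/4 + sin(2*t)/4.

u = cos(2*t)/4 + sin(2*t)/4 + C1*exp(-6*t) + C2*exp(t)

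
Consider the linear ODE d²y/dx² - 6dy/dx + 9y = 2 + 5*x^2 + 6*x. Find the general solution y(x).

Characteristic equation r² - 6r + 9 = 0 has discriminant (-6)² - 4·(9) = 0, so r = 3 is a repeated root.
Hence y_h = (C1 + C2*x)*exp(3*x).
For the particular solution try y_p = A0 + A1*x + A2*x^2. Substituting and matching coefficients of each power of x gives A0 = 28/27, A1 = 38/27, A2 = 5/9, so y_p = 28/27 + 5*x^2/9 + 38*x/27.

y = 28/27 + 5*x**2/9 + 38*x/27 + C1*exp(3*x) + C2*x*exp(3*x)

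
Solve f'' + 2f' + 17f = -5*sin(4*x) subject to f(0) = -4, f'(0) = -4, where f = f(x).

f = -sin(4*x)/13 + 8*cos(4*x)/13 - 60*cos(4*x)*exp(-x)/13 - 27*exp(-x)*sin(4*x)/13

Characteristic equation r² + 2r + 17 = 0 has discriminant (2)² - 4·(17) = -64 < 0, so r = -1 ± 4i.
Hence f_h = C1*cos(4*x)*exp(-x) + C2*exp(-x)*sin(4*x).
Try f_p = A*cos(4*x) + B*sin(4*x). Substituting and equating the coefficients of cos(4x) and sin(4x) gives A = 8/13, B = -1/13, so f_p = -sin(4*x)/13 + 8*cos(4*x)/13.
General solution: f = -sin(4*x)/13 + 8*cos(4*x)/13 + C1*cos(4*x)*exp(-x) + C2*exp(-x)*sin(4*x).
Apply the initial conditions: f(0) = 8/13 + C1 = -4 and f'(0) = -4/13 - C1 + 4*C2 = -4. Solving gives C1 = -60/13, C2 = -27/13.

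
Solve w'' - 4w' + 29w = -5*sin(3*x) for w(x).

w = -25*sin(3*x)/136 - 15*cos(3*x)/136 + C1*cos(5*x)*exp(2*x) + C2*exp(2*x)*sin(5*x)

Characteristic equation r² - 4r + 29 = 0 has discriminant (-4)² - 4·(29) = -100 < 0, so r = 2 ± 5i.
Hence w_h = C1*cos(5*x)*exp(2*x) + C2*exp(2*x)*sin(5*x).
Try w_p = A*cos(3*x) + B*sin(3*x). Substituting and equating the coefficients of cos(3x) and sin(3x) gives A = -15/136, B = -25/136, so w_p = -25*sin(3*x)/136 - 15*cos(3*x)/136.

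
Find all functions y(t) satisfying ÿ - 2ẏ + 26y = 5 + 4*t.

Characteristic equation r² - 2r + 26 = 0 has discriminant (-2)² - 4·(26) = -100 < 0, so r = 1 ± 5i.
Hence y_h = C1*cos(5*t)*exp(t) + C2*exp(t)*sin(5*t).
For the particular solution try y_p = A0 + A1*t. Substituting and matching coefficients of each power of t gives A0 = 69/338, A1 = 2/13, so y_p = 69/338 + 2*t/13.

y = 69/338 + 2*t/13 + C1*cos(5*t)*exp(t) + C2*exp(t)*sin(5*t)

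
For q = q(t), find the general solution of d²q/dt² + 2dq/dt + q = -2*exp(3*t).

q = -exp(3*t)/8 + C1*exp(-t) + C2*t*exp(-t)

Characteristic equation r² + 2r + 1 = 0 has discriminant (2)² - 4·(1) = 0, so r = -1 is a repeated root.
Hence q_h = (C1 + C2*t)*exp(-t).
Try q_p = A*exp(3*t). Substituting into the equation and dividing by exp(3*t) gives A = -1/8, so q_p = -exp(3*t)/8.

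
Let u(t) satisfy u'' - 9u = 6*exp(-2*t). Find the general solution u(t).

Characteristic equation r² - 9 = 0 factors as (r - 3)(r + 3) = 0, so r = 3, -3.
Hence u_h = C1*exp(3*t) + C2*exp(-3*t).
Try u_p = A*exp(-2*t). Substituting into the equation and dividing by exp(-2*t) gives A = -6/5, so u_p = -6*exp(-2*t)/5.

u = -6*exp(-2*t)/5 + C1*exp(3*t) + C2*exp(-3*t)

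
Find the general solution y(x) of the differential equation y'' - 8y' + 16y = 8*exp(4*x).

Characteristic equation r² - 8r + 16 = 0 has discriminant (-8)² - 4·(16) = 0, so r = 4 is a repeated root.
Hence y_h = (C1 + C2*x)*exp(4*x).
Since exp(4*x) solves the homogeneous equation (r = 4 is a root of multiplicity 2), multiply the trial by x^2. Try y_p = A*x^2*exp(4*x). Substituting into the equation and dividing by exp(4*x) gives A = 4, so y_p = 4*x^2*exp(4*x).

y = C1*exp(4*x) + 4*x**2*exp(4*x) + C2*x*exp(4*x)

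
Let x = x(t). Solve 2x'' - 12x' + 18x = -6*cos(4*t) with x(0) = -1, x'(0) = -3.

Divide through by 2: x'' - 6x' + 9x = -3*cos(4*t).
Characteristic equation r² - 6r + 9 = 0 has discriminant (-6)² - 4·(9) = 0, so r = 3 is a repeated root.
Hence x_h = (C1 + C2*t)*exp(3*t).
Try x_p = A*cos(4*t) + B*sin(4*t). Substituting and equating the coefficients of cos(4t) and sin(4t) gives A = 21/625, B = 72/625, so x_p = 21*cos(4*t)/625 + 72*sin(4*t)/625.
General solution: x = 21*cos(4*t)/625 + 72*sin(4*t)/625 + C1*exp(3*t) + C2*t*exp(3*t).
Apply the initial conditions: x(0) = 21/625 + C1 = -1 and x'(0) = 288/625 + C2 + 3*C1 = -3. Solving gives C1 = -646/625, C2 = -9/25.

x = -646*exp(3*t)/625 + 21*cos(4*t)/625 + 72*sin(4*t)/625 - 9*t*exp(3*t)/25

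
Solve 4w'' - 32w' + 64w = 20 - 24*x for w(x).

w = 1/8 - 3*x/8 + C1*exp(4*x) + C2*x*exp(4*x)

Divide through by 4: w'' - 8w' + 16w = 5 - 6*x.
Characteristic equation r² - 8r + 16 = 0 has discriminant (-8)² - 4·(16) = 0, so r = 4 is a repeated root.
Hence w_h = (C1 + C2*x)*exp(4*x).
For the particular solution try w_p = A0 + A1*x. Substituting and matching coefficients of each power of x gives A0 = 1/8, A1 = -3/8, so w_p = 1/8 - 3*x/8.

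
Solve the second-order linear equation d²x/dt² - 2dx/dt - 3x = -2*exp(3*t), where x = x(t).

Characteristic equation r² - 2r - 3 = 0 factors as (r + 1)(r - 3) = 0, so r = -1, 3.
Hence x_h = C1*exp(-t) + C2*exp(3*t).
Since exp(3*t) solves the homogeneous equation (r = 3 is a root of multiplicity 1), multiply the trial by t. Try x_p = A*t*exp(3*t). Substituting into the equation and dividing by exp(3*t) gives A = -1/2, so x_p = -t*exp(3*t)/2.

x = C1*exp(-t) + C2*exp(3*t) - t*exp(3*t)/2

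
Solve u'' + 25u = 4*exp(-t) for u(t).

u = 2*exp(-t)/13 + C1*cos(5*t) + C2*sin(5*t)

Characteristic equation r² + 25 = 0 has discriminant (0)² - 4·(25) = -100 < 0, so r = ± 5i.
Hence u_h = C1*cos(5*t) + C2*sin(5*t).
Try u_p = A*exp(-t). Substituting into the equation and dividing by exp(-t) gives A = 2/13, so u_p = 2*exp(-t)/13.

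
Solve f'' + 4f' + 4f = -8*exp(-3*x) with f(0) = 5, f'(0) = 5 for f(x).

Characteristic equation r² + 4r + 4 = 0 has discriminant (4)² - 4·(4) = 0, so r = -2 is a repeated root.
Hence f_h = (C1 + C2*x)*exp(-2*x).
Try f_p = A*exp(-3*x). Substituting into the equation and dividing by exp(-3*x) gives A = -8, so f_p = -8*exp(-3*x).
General solution: f = -8*exp(-3*x) + C1*exp(-2*x) + C2*x*exp(-2*x).
Apply the initial conditions: f(0) = -8 + C1 = 5 and f'(0) = 24 + C2 - 2*C1 = 5. Solving gives C1 = 13, C2 = 7.

f = -8*exp(-3*x) + 13*exp(-2*x) + 7*x*exp(-2*x)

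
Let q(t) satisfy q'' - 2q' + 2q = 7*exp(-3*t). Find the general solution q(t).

q = 7*exp(-3*t)/17 + C1*cos(t)*exp(t) + C2*exp(t)*sin(t)

Characteristic equation r² - 2r + 2 = 0 has discriminant (-2)² - 4·(2) = -4 < 0, so r = 1 ± i.
Hence q_h = C1*cos(t)*exp(t) + C2*exp(t)*sin(t).
Try q_p = A*exp(-3*t). Substituting into the equation and dividing by exp(-3*t) gives A = 7/17, so q_p = 7*exp(-3*t)/17.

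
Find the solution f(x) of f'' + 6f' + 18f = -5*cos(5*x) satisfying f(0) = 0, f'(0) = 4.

Characteristic equation r² + 6r + 18 = 0 has discriminant (6)² - 4·(18) = -36 < 0, so r = -3 ± 3i.
Hence f_h = C1*cos(3*x)*exp(-3*x) + C2*exp(-3*x)*sin(3*x).
Try f_p = A*cos(5*x) + B*sin(5*x). Substituting and equating the coefficients of cos(5x) and sin(5x) gives A = 35/949, B = -150/949, so f_p = -150*sin(5*x)/949 + 35*cos(5*x)/949.
General solution: f = -150*sin(5*x)/949 + 35*cos(5*x)/949 + C1*cos(3*x)*exp(-3*x) + C2*exp(-3*x)*sin(3*x).
Apply the initial conditions: f(0) = 35/949 + C1 = 0 and f'(0) = -750/949 - 3*C1 + 3*C2 = 4. Solving gives C1 = -35/949, C2 = 4441/2847.

f = -150*sin(5*x)/949 + 35*cos(5*x)/949 - 35*cos(3*x)*exp(-3*x)/949 + 4441*exp(-3*x)*sin(3*x)/2847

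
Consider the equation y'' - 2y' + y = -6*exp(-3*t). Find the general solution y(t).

y = -3*exp(-3*t)/8 + C1*exp(t) + C2*t*exp(t)

Characteristic equation r² - 2r + 1 = 0 has discriminant (-2)² - 4·(1) = 0, so r = 1 is a repeated root.
Hence y_h = (C1 + C2*t)*exp(t).
Try y_p = A*exp(-3*t). Substituting into the equation and dividing by exp(-3*t) gives A = -3/8, so y_p = -3*exp(-3*t)/8.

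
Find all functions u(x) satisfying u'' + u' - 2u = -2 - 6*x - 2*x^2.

Characteristic equation r² + r - 2 = 0 factors as (r + 2)(r - 1) = 0, so r = -2, 1.
Hence u_h = C1*exp(-2*x) + C2*exp(x).
For the particular solution try u_p = A0 + A1*x + A2*x^2. Substituting and matching coefficients of each power of x gives A0 = 4, A1 = 4, A2 = 1, so u_p = 4 + x^2 + 4*x.

u = 4 + x**2 + 4*x + C1*exp(-2*x) + C2*exp(x)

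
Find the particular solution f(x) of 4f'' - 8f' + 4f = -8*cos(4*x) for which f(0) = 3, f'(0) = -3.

Divide through by 4: f'' - 2f' + f = -2*cos(4*x).
Characteristic equation r² - 2r + 1 = 0 has discriminant (-2)² - 4·(1) = 0, so r = 1 is a repeated root.
Hence f_h = (C1 + C2*x)*exp(x).
Try f_p = A*cos(4*x) + B*sin(4*x). Substituting and equating the coefficients of cos(4x) and sin(4x) gives A = 30/289, B = 16/289, so f_p = 16*sin(4*x)/289 + 30*cos(4*x)/289.
General solution: f = 16*sin(4*x)/289 + 30*cos(4*x)/289 + C1*exp(x) + C2*x*exp(x).
Apply the initial conditions: f(0) = 30/289 + C1 = 3 and f'(0) = 64/289 + C1 + C2 = -3. Solving gives C1 = 837/289, C2 = -104/17.

f = 16*sin(4*x)/289 + 30*cos(4*x)/289 + 837*exp(x)/289 - 104*x*exp(x)/17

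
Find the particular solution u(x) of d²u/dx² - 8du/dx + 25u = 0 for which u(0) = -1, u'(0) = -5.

u = -cos(3*x)*exp(4*x) - exp(4*x)*sin(3*x)/3

Characteristic equation r² - 8r + 25 = 0 has discriminant (-8)² - 4·(25) = -36 < 0, so r = 4 ± 3i.
Hence u_h = C1*cos(3*x)*exp(4*x) + C2*exp(4*x)*sin(3*x).
Apply the initial conditions: u(0) = C1 = -1 and u'(0) = 3*C2 + 4*C1 = -5. Solving gives C1 = -1, C2 = -1/3.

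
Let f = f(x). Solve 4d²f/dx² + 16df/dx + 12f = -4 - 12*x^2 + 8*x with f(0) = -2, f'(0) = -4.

f = -37/9 - x**2 - exp(-x)/2 + 10*x/3 + 47*exp(-3*x)/18

Divide through by 4: f'' + 4f' + 3f = -1 - 3*x^2 + 2*x.
Characteristic equation r² + 4r + 3 = 0 factors as (r + 3)(r + 1) = 0, so r = -3, -1.
Hence f_h = C1*exp(-3*x) + C2*exp(-x).
For the particular solution try f_p = A0 + A1*x + A2*x^2. Substituting and matching coefficients of each power of x gives A0 = -37/9, A1 = 10/3, A2 = -1, so f_p = -37/9 - x^2 + 10*x/3.
General solution: f = -37/9 - x^2 + 10*x/3 + C1*exp(-3*x) + C2*exp(-x).
Apply the initial conditions: f(0) = -37/9 + C1 + C2 = -2 and f'(0) = 10/3 - C2 - 3*C1 = -4. Solving gives C1 = 47/18, C2 = -1/2.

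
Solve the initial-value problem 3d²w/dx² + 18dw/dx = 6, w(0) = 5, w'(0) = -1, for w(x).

w = 43/9 + x/3 + 2*exp(-6*x)/9

Divide through by 3: w'' + 6w' = 2.
Characteristic equation r² + 6r = 0 factors as (r + 6)r = 0, so r = -6, 0.
Hence w_h = C1*exp(-6*x) + C2.
Since 1 solves the homogeneous equation (r = 0 is a root of multiplicity 1), multiply the trial by x. Try w_p = A*x. Substituting into the equation and dividing by 1 gives A = 1/3, so w_p = x/3.
General solution: w = C2 + x/3 + C1*exp(-6*x).
Apply the initial conditions: w(0) = C1 + C2 = 5 and w'(0) = 1/3 - 6*C1 = -1. Solving gives C1 = 2/9, C2 = 43/9.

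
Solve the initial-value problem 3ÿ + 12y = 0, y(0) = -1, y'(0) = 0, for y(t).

y = -cos(2*t)

Divide through by 3: y'' + 4y = 0.
Characteristic equation r² + 4 = 0 has discriminant (0)² - 4·(4) = -16 < 0, so r = ± 2i.
Hence y_h = C1*cos(2*t) + C2*sin(2*t).
Apply the initial conditions: y(0) = C1 = -1 and y'(0) = 2*C2 = 0. Solving gives C1 = -1, C2 = 0.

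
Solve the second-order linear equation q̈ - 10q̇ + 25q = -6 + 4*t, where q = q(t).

q = -22/125 + 4*t/25 + C1*exp(5*t) + C2*t*exp(5*t)

Characteristic equation r² - 10r + 25 = 0 has discriminant (-10)² - 4·(25) = 0, so r = 5 is a repeated root.
Hence q_h = (C1 + C2*t)*exp(5*t).
For the particular solution try q_p = A0 + A1*t. Substituting and matching coefficients of each power of t gives A0 = -22/125, A1 = 4/25, so q_p = -22/125 + 4*t/25.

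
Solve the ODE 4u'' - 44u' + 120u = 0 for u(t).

u = C1*exp(5*t) + C2*exp(6*t)

Divide through by 4: u'' - 11u' + 30u = 0.
Characteristic equation r² - 11r + 30 = 0 factors as (r - 5)(r - 6) = 0, so r = 5, 6.
Hence u_h = C1*exp(5*t) + C2*exp(6*t).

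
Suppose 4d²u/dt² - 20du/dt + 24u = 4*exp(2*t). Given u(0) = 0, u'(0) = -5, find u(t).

u = -4*exp(3*t) + 4*exp(2*t) - t*exp(2*t)

Divide through by 4: u'' - 5u' + 6u = exp(2*t).
Characteristic equation r² - 5r + 6 = 0 factors as (r - 3)(r - 2) = 0, so r = 3, 2.
Hence u_h = C1*exp(3*t) + C2*exp(2*t).
Since exp(2*t) solves the homogeneous equation (r = 2 is a root of multiplicity 1), multiply the trial by t. Try u_p = A*t*exp(2*t). Substituting into the equation and dividing by exp(2*t) gives A = -1, so u_p = -t*exp(2*t).
General solution: u = C1*exp(3*t) + C2*exp(2*t) - t*exp(2*t).
Apply the initial conditions: u(0) = C1 + C2 = 0 and u'(0) = -1 + 2*C2 + 3*C1 = -5. Solving gives C1 = -4, C2 = 4.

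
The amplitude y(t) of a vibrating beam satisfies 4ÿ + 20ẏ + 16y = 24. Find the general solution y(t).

y = 3/2 + C1*exp(-4*t) + C2*exp(-t)

Divide through by 4: y'' + 5y' + 4y = 6.
Characteristic equation r² + 5r + 4 = 0 factors as (r + 4)(r + 1) = 0, so r = -4, -1.
Hence y_h = C1*exp(-4*t) + C2*exp(-t).
For the particular solution try y_p = A0. Substituting and matching coefficients of each power of t gives A0 = 3/2, so y_p = 3/2.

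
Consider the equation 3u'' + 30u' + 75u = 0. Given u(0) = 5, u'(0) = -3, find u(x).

Divide through by 3: u'' + 10u' + 25u = 0.
Characteristic equation r² + 10r + 25 = 0 has discriminant (10)² - 4·(25) = 0, so r = -5 is a repeated root.
Hence u_h = (C1 + C2*x)*exp(-5*x).
Apply the initial conditions: u(0) = C1 = 5 and u'(0) = C2 - 5*C1 = -3. Solving gives C1 = 5, C2 = 22.

u = 5*exp(-5*x) + 22*x*exp(-5*x)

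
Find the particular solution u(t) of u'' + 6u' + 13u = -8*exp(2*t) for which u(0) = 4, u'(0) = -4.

u = -8*exp(2*t)/29 + 124*cos(2*t)*exp(-3*t)/29 + 136*exp(-3*t)*sin(2*t)/29

Characteristic equation r² + 6r + 13 = 0 has discriminant (6)² - 4·(13) = -16 < 0, so r = -3 ± 2i.
Hence u_h = C1*cos(2*t)*exp(-3*t) + C2*exp(-3*t)*sin(2*t).
Try u_p = A*exp(2*t). Substituting into the equation and dividing by exp(2*t) gives A = -8/29, so u_p = -8*exp(2*t)/29.
General solution: u = -8*exp(2*t)/29 + C1*cos(2*t)*exp(-3*t) + C2*exp(-3*t)*sin(2*t).
Apply the initial conditions: u(0) = -8/29 + C1 = 4 and u'(0) = -16/29 - 3*C1 + 2*C2 = -4. Solving gives C1 = 124/29, C2 = 136/29.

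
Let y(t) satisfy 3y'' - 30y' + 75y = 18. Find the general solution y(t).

y = 6/25 + C1*exp(5*t) + C2*t*exp(5*t)

Divide through by 3: y'' - 10y' + 25y = 6.
Characteristic equation r² - 10r + 25 = 0 has discriminant (-10)² - 4·(25) = 0, so r = 5 is a repeated root.
Hence y_h = (C1 + C2*t)*exp(5*t).
For the particular solution try y_p = A0. Substituting and matching coefficients of each power of t gives A0 = 6/25, so y_p = 6/25.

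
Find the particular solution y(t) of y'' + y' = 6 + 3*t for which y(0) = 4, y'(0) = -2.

y = -1 + 3*t + 5*exp(-t) + 3*t**2/2

Characteristic equation r² + r = 0 factors as (r + 1)r = 0, so r = -1, 0.
Hence y_h = C1*exp(-t) + C2.
Since 0 is a characteristic root (multiplicity 1), multiply the polynomial trial by t: try y_p = t*(A0 + A1*t). Substituting and matching coefficients of each power of t gives A0 = 3, A1 = 3/2, so y_p = 3*t + 3*t^2/2.
General solution: y = C2 + 3*t + 3*t^2/2 + C1*exp(-t).
Apply the initial conditions: y(0) = C1 + C2 = 4 and y'(0) = 3 - C1 = -2. Solving gives C1 = 5, C2 = -1.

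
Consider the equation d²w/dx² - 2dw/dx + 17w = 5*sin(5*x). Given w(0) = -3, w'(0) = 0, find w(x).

w = -10*sin(5*x)/41 + 25*cos(5*x)/82 - 271*cos(4*x)*exp(x)/82 + 371*exp(x)*sin(4*x)/328

Characteristic equation r² - 2r + 17 = 0 has discriminant (-2)² - 4·(17) = -64 < 0, so r = 1 ± 4i.
Hence w_h = C1*cos(4*x)*exp(x) + C2*exp(x)*sin(4*x).
Try w_p = A*cos(5*x) + B*sin(5*x). Substituting and equating the coefficients of cos(5x) and sin(5x) gives A = 25/82, B = -10/41, so w_p = -10*sin(5*x)/41 + 25*cos(5*x)/82.
General solution: w = -10*sin(5*x)/41 + 25*cos(5*x)/82 + C1*cos(4*x)*exp(x) + C2*exp(x)*sin(4*x).
Apply the initial conditions: w(0) = 25/82 + C1 = -3 and w'(0) = -50/41 + C1 + 4*C2 = 0. Solving gives C1 = -271/82, C2 = 371/328.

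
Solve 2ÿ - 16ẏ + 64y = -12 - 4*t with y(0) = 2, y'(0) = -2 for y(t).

Divide through by 2: y'' - 8y' + 32y = -6 - 2*t.
Characteristic equation r² - 8r + 32 = 0 has discriminant (-8)² - 4·(32) = -64 < 0, so r = 4 ± 4i.
Hence y_h = C1*cos(4*t)*exp(4*t) + C2*exp(4*t)*sin(4*t).
For the particular solution try y_p = A0 + A1*t. Substituting and matching coefficients of each power of t gives A0 = -13/64, A1 = -1/16, so y_p = -13/64 - t/16.
General solution: y = -13/64 - t/16 + C1*cos(4*t)*exp(4*t) + C2*exp(4*t)*sin(4*t).
Apply the initial conditions: y(0) = -13/64 + C1 = 2 and y'(0) = -1/16 + 4*C1 + 4*C2 = -2. Solving gives C1 = 141/64, C2 = -43/16.

y = -13/64 - t/16 - 43*exp(4*t)*sin(4*t)/16 + 141*cos(4*t)*exp(4*t)/64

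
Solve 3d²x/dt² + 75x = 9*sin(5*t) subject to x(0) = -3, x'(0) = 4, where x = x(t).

Divide through by 3: x'' + 25x = 3*sin(5*t).
Characteristic equation r² + 25 = 0 has discriminant (0)² - 4·(25) = -100 < 0, so r = ± 5i.
Hence x_h = C1*cos(5*t) + C2*sin(5*t).
Since ±5i are characteristic roots, multiply the trial by t. Try x_p = t*(A*cos(5*t) + B*sin(5*t)). Substituting and equating the coefficients of cos(5t) and sin(5t) gives A = -3/10, B = 0, so x_p = -3*t*cos(5*t)/10.
General solution: x = C1*cos(5*t) + C2*sin(5*t) - 3*t*cos(5*t)/10.
Apply the initial conditions: x(0) = C1 = -3 and x'(0) = -3/10 + 5*C2 = 4. Solving gives C1 = -3, C2 = 43/50.

x = -3*cos(5*t) + 43*sin(5*t)/50 - 3*t*cos(5*t)/10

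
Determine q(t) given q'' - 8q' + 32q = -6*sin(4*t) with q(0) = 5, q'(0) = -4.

q = -3*cos(4*t)/20 - 3*sin(4*t)/40 - 243*exp(4*t)*sin(4*t)/40 + 103*cos(4*t)*exp(4*t)/20

Characteristic equation r² - 8r + 32 = 0 has discriminant (-8)² - 4·(32) = -64 < 0, so r = 4 ± 4i.
Hence q_h = C1*cos(4*t)*exp(4*t) + C2*exp(4*t)*sin(4*t).
Try q_p = A*cos(4*t) + B*sin(4*t). Substituting and equating the coefficients of cos(4t) and sin(4t) gives A = -3/20, B = -3/40, so q_p = -3*cos(4*t)/20 - 3*sin(4*t)/40.
General solution: q = -3*cos(4*t)/20 - 3*sin(4*t)/40 + C1*cos(4*t)*exp(4*t) + C2*exp(4*t)*sin(4*t).
Apply the initial conditions: q(0) = -3/20 + C1 = 5 and q'(0) = -3/10 + 4*C1 + 4*C2 = -4. Solving gives C1 = 103/20, C2 = -243/40.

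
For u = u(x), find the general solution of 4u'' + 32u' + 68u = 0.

Divide through by 4: u'' + 8u' + 17u = 0.
Characteristic equation r² + 8r + 17 = 0 has discriminant (8)² - 4·(17) = -4 < 0, so r = -4 ± i.
Hence u_h = C1*cos(x)*exp(-4*x) + C2*exp(-4*x)*sin(x).

u = C1*cos(x)*exp(-4*x) + C2*exp(-4*x)*sin(x)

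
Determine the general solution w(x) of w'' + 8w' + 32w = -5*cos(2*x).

w = -7*cos(2*x)/52 - sin(2*x)/13 + C1*cos(4*x)*exp(-4*x) + C2*exp(-4*x)*sin(4*x)

Characteristic equation r² + 8r + 32 = 0 has discriminant (8)² - 4·(32) = -64 < 0, so r = -4 ± 4i.
Hence w_h = C1*cos(4*x)*exp(-4*x) + C2*exp(-4*x)*sin(4*x).
Try w_p = A*cos(2*x) + B*sin(2*x). Substituting and equating the coefficients of cos(2x) and sin(2x) gives A = -7/52, B = -1/13, so w_p = -7*cos(2*x)/52 - sin(2*x)/13.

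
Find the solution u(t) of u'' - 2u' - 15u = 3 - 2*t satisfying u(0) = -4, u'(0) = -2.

u = -49/225 - 337*exp(5*t)/200 - 151*exp(-3*t)/72 + 2*t/15

Characteristic equation r² - 2r - 15 = 0 factors as (r + 3)(r - 5) = 0, so r = -3, 5.
Hence u_h = C1*exp(-3*t) + C2*exp(5*t).
For the particular solution try u_p = A0 + A1*t. Substituting and matching coefficients of each power of t gives A0 = -49/225, A1 = 2/15, so u_p = -49/225 + 2*t/15.
General solution: u = -49/225 + 2*t/15 + C1*exp(-3*t) + C2*exp(5*t).
Apply the initial conditions: u(0) = -49/225 + C1 + C2 = -4 and u'(0) = 2/15 - 3*C1 + 5*C2 = -2. Solving gives C1 = -151/72, C2 = -337/200.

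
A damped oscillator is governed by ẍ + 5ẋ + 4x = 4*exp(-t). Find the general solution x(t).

x = C1*exp(-4*t) + C2*exp(-t) + 4*t*exp(-t)/3

Characteristic equation r² + 5r + 4 = 0 factors as (r + 4)(r + 1) = 0, so r = -4, -1.
Hence x_h = C1*exp(-4*t) + C2*exp(-t).
Since exp(-t) solves the homogeneous equation (r = -1 is a root of multiplicity 1), multiply the trial by t. Try x_p = A*t*exp(-t). Substituting into the equation and dividing by exp(-t) gives A = 4/3, so x_p = 4*t*exp(-t)/3.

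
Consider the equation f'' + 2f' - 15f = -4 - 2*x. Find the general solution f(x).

f = 64/225 + 2*x/15 + C1*exp(3*x) + C2*exp(-5*x)

Characteristic equation r² + 2r - 15 = 0 factors as (r - 3)(r + 5) = 0, so r = 3, -5.
Hence f_h = C1*exp(3*x) + C2*exp(-5*x).
For the particular solution try f_p = A0 + A1*x. Substituting and matching coefficients of each power of x gives A0 = 64/225, A1 = 2/15, so f_p = 64/225 + 2*x/15.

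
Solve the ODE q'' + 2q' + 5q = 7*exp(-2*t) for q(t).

q = 7*exp(-2*t)/5 + C1*cos(2*t)*exp(-t) + C2*exp(-t)*sin(2*t)

Characteristic equation r² + 2r + 5 = 0 has discriminant (2)² - 4·(5) = -16 < 0, so r = -1 ± 2i.
Hence q_h = C1*cos(2*t)*exp(-t) + C2*exp(-t)*sin(2*t).
Try q_p = A*exp(-2*t). Substituting into the equation and dividing by exp(-2*t) gives A = 7/5, so q_p = 7*exp(-2*t)/5.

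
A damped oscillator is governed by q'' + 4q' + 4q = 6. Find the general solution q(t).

q = 3/2 + C1*exp(-2*t) + C2*t*exp(-2*t)

Characteristic equation r² + 4r + 4 = 0 has discriminant (4)² - 4·(4) = 0, so r = -2 is a repeated root.
Hence q_h = (C1 + C2*t)*exp(-2*t).
For the particular solution try q_p = A0. Substituting and matching coefficients of each power of t gives A0 = 3/2, so q_p = 3/2.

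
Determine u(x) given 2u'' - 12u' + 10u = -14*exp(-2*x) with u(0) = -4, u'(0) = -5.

Divide through by 2: u'' - 6u' + 5u = -7*exp(-2*x).
Characteristic equation r² - 6r + 5 = 0 factors as (r - 5)(r - 1) = 0, so r = 5, 1.
Hence u_h = C1*exp(5*x) + C2*exp(x).
Try u_p = A*exp(-2*x). Substituting into the equation and dividing by exp(-2*x) gives A = -1/3, so u_p = -exp(-2*x)/3.
General solution: u = -exp(-2*x)/3 + C1*exp(5*x) + C2*exp(x).
Apply the initial conditions: u(0) = -1/3 + C1 + C2 = -4 and u'(0) = 2/3 + C2 + 5*C1 = -5. Solving gives C1 = -1/2, C2 = -19/6.

u = -19*exp(x)/6 - exp(5*x)/2 - exp(-2*x)/3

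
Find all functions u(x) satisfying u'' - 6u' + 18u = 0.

Characteristic equation r² - 6r + 18 = 0 has discriminant (-6)² - 4·(18) = -36 < 0, so r = 3 ± 3i.
Hence u_h = C1*cos(3*x)*exp(3*x) + C2*exp(3*x)*sin(3*x).

u = C1*cos(3*x)*exp(3*x) + C2*exp(3*x)*sin(3*x)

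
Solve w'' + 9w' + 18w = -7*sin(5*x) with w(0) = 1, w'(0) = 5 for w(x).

w = -151*exp(-6*x)/61 + 49*sin(5*x)/2074 + 113*exp(-3*x)/34 + 315*cos(5*x)/2074

Characteristic equation r² + 9r + 18 = 0 factors as (r + 3)(r + 6) = 0, so r = -3, -6.
Hence w_h = C1*exp(-3*x) + C2*exp(-6*x).
Try w_p = A*cos(5*x) + B*sin(5*x). Substituting and equating the coefficients of cos(5x) and sin(5x) gives A = 315/2074, B = 49/2074, so w_p = 49*sin(5*x)/2074 + 315*cos(5*x)/2074.
General solution: w = 49*sin(5*x)/2074 + 315*cos(5*x)/2074 + C1*exp(-3*x) + C2*exp(-6*x).
Apply the initial conditions: w(0) = 315/2074 + C1 + C2 = 1 and w'(0) = 245/2074 - 6*C2 - 3*C1 = 5. Solving gives C1 = 113/34, C2 = -151/61.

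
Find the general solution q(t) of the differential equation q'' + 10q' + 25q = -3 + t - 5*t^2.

Characteristic equation r² + 10r + 25 = 0 has discriminant (10)² - 4·(25) = 0, so r = -5 is a repeated root.
Hence q_h = (C1 + C2*t)*exp(-5*t).
For the particular solution try q_p = A0 + A1*t + A2*t^2. Substituting and matching coefficients of each power of t gives A0 = -23/125, A1 = 1/5, A2 = -1/5, so q_p = -23/125 - t^2/5 + t/5.

q = -23/125 - t**2/5 + t/5 + C1*exp(-5*t) + C2*t*exp(-5*t)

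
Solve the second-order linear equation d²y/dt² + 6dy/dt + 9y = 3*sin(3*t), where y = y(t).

Characteristic equation r² + 6r + 9 = 0 has discriminant (6)² - 4·(9) = 0, so r = -3 is a repeated root.
Hence y_h = (C1 + C2*t)*exp(-3*t).
Try y_p = A*cos(3*t) + B*sin(3*t). Substituting and equating the coefficients of cos(3t) and sin(3t) gives A = -1/6, B = 0, so y_p = -cos(3*t)/6.

y = -cos(3*t)/6 + C1*exp(-3*t) + C2*t*exp(-3*t)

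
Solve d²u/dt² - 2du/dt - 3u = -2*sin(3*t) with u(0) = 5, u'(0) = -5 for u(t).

Characteristic equation r² - 2r - 3 = 0 factors as (r - 3)(r + 1) = 0, so r = 3, -1.
Hence u_h = C1*exp(3*t) + C2*exp(-t).
Try u_p = A*cos(3*t) + B*sin(3*t). Substituting and equating the coefficients of cos(3t) and sin(3t) gives A = -1/15, B = 2/15, so u_p = -cos(3*t)/15 + 2*sin(3*t)/15.
General solution: u = -cos(3*t)/15 + 2*sin(3*t)/15 + C1*exp(3*t) + C2*exp(-t).
Apply the initial conditions: u(0) = -1/15 + C1 + C2 = 5 and u'(0) = 2/5 - C2 + 3*C1 = -5. Solving gives C1 = -1/12, C2 = 103/20.

u = -exp(3*t)/12 - cos(3*t)/15 + 2*sin(3*t)/15 + 103*exp(-t)/20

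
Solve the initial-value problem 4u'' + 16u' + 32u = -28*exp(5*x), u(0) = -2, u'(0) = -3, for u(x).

u = -7*exp(5*x)/53 - 161*exp(-2*x)*sin(2*x)/53 - 99*cos(2*x)*exp(-2*x)/53

Divide through by 4: u'' + 4u' + 8u = -7*exp(5*x).
Characteristic equation r² + 4r + 8 = 0 has discriminant (4)² - 4·(8) = -16 < 0, so r = -2 ± 2i.
Hence u_h = C1*cos(2*x)*exp(-2*x) + C2*exp(-2*x)*sin(2*x).
Try u_p = A*exp(5*x). Substituting into the equation and dividing by exp(5*x) gives A = -7/53, so u_p = -7*exp(5*x)/53.
General solution: u = -7*exp(5*x)/53 + C1*cos(2*x)*exp(-2*x) + C2*exp(-2*x)*sin(2*x).
Apply the initial conditions: u(0) = -7/53 + C1 = -2 and u'(0) = -35/53 - 2*C1 + 2*C2 = -3. Solving gives C1 = -99/53, C2 = -161/53.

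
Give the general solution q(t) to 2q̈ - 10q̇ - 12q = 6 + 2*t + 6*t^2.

Divide through by 2: q'' - 5q' - 6q = 3 + t + 3*t^2.
Characteristic equation r² - 5r - 6 = 0 factors as (r + 1)(r - 6) = 0, so r = -1, 6.
Hence q_h = C1*exp(-t) + C2*exp(6*t).
For the particular solution try q_p = A0 + A1*t + A2*t^2. Substituting and matching coefficients of each power of t gives A0 = -11/9, A1 = 2/3, A2 = -1/2, so q_p = -11/9 - t^2/2 + 2*t/3.

q = -11/9 - t**2/2 + 2*t/3 + C1*exp(-t) + C2*exp(6*t)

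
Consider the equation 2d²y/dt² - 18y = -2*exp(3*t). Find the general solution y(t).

y = C1*exp(3*t) + C2*exp(-3*t) - t*exp(3*t)/6

Divide through by 2: y'' - 9y = -exp(3*t).
Characteristic equation r² - 9 = 0 factors as (r - 3)(r + 3) = 0, so r = 3, -3.
Hence y_h = C1*exp(3*t) + C2*exp(-3*t).
Since exp(3*t) solves the homogeneous equation (r = 3 is a root of multiplicity 1), multiply the trial by t. Try y_p = A*t*exp(3*t). Substituting into the equation and dividing by exp(3*t) gives A = -1/6, so y_p = -t*exp(3*t)/6.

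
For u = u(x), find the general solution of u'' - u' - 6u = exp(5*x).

Characteristic equation r² - r - 6 = 0 factors as (r - 3)(r + 2) = 0, so r = 3, -2.
Hence u_h = C1*exp(3*x) + C2*exp(-2*x).
Try u_p = A*exp(5*x). Substituting into the equation and dividing by exp(5*x) gives A = 1/14, so u_p = exp(5*x)/14.

u = exp(5*x)/14 + C1*exp(3*x) + C2*exp(-2*x)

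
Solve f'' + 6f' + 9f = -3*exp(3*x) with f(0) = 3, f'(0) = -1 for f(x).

Characteristic equation r² + 6r + 9 = 0 has discriminant (6)² - 4·(9) = 0, so r = -3 is a repeated root.
Hence f_h = (C1 + C2*x)*exp(-3*x).
Try f_p = A*exp(3*x). Substituting into the equation and dividing by exp(3*x) gives A = -1/12, so f_p = -exp(3*x)/12.
General solution: f = -exp(3*x)/12 + C1*exp(-3*x) + C2*x*exp(-3*x).
Apply the initial conditions: f(0) = -1/12 + C1 = 3 and f'(0) = -1/4 + C2 - 3*C1 = -1. Solving gives C1 = 37/12, C2 = 17/2.

f = -exp(3*x)/12 + 37*exp(-3*x)/12 + 17*x*exp(-3*x)/2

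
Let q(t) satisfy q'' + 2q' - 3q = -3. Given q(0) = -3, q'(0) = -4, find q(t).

q = 1 - 4*exp(t)

Characteristic equation r² + 2r - 3 = 0 factors as (r + 3)(r - 1) = 0, so r = -3, 1.
Hence q_h = C1*exp(-3*t) + C2*exp(t).
For the particular solution try q_p = A0. Substituting and matching coefficients of each power of t gives A0 = 1, so q_p = 1.
General solution: q = 1 + C1*exp(-3*t) + C2*exp(t).
Apply the initial conditions: q(0) = 1 + C1 + C2 = -3 and q'(0) = C2 - 3*C1 = -4. Solving gives C1 = 0, C2 = -4.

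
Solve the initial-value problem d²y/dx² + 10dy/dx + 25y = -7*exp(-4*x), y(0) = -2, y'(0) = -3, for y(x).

y = -7*exp(-4*x) + 5*exp(-5*x) - 6*x*exp(-5*x)

Characteristic equation r² + 10r + 25 = 0 has discriminant (10)² - 4·(25) = 0, so r = -5 is a repeated root.
Hence y_h = (C1 + C2*x)*exp(-5*x).
Try y_p = A*exp(-4*x). Substituting into the equation and dividing by exp(-4*x) gives A = -7, so y_p = -7*exp(-4*x).
General solution: y = -7*exp(-4*x) + C1*exp(-5*x) + C2*x*exp(-5*x).
Apply the initial conditions: y(0) = -7 + C1 = -2 and y'(0) = 28 + C2 - 5*C1 = -3. Solving gives C1 = 5, C2 = -6.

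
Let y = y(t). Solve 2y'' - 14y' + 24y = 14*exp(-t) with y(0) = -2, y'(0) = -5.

y = -19*exp(3*t)/4 + 7*exp(-t)/20 + 12*exp(4*t)/5

Divide through by 2: y'' - 7y' + 12y = 7*exp(-t).
Characteristic equation r² - 7r + 12 = 0 factors as (r - 4)(r - 3) = 0, so r = 4, 3.
Hence y_h = C1*exp(4*t) + C2*exp(3*t).
Try y_p = A*exp(-t). Substituting into the equation and dividing by exp(-t) gives A = 7/20, so y_p = 7*exp(-t)/20.
General solution: y = 7*exp(-t)/20 + C1*exp(4*t) + C2*exp(3*t).
Apply the initial conditions: y(0) = 7/20 + C1 + C2 = -2 and y'(0) = -7/20 + 3*C2 + 4*C1 = -5. Solving gives C1 = 12/5, C2 = -19/4.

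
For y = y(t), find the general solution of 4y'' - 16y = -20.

Divide through by 4: y'' - 4y = -5.
Characteristic equation r² - 4 = 0 factors as (r + 2)(r - 2) = 0, so r = -2, 2.
Hence y_h = C1*exp(-2*t) + C2*exp(2*t).
For the particular solution try y_p = A0. Substituting and matching coefficients of each power of t gives A0 = 5/4, so y_p = 5/4.

y = 5/4 + C1*exp(-2*t) + C2*exp(2*t)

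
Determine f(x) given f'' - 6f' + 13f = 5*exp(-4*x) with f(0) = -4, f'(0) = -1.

f = 5*exp(-4*x)/53 - 217*cos(2*x)*exp(3*x)/53 + 309*exp(3*x)*sin(2*x)/53

Characteristic equation r² - 6r + 13 = 0 has discriminant (-6)² - 4·(13) = -16 < 0, so r = 3 ± 2i.
Hence f_h = C1*cos(2*x)*exp(3*x) + C2*exp(3*x)*sin(2*x).
Try f_p = A*exp(-4*x). Substituting into the equation and dividing by exp(-4*x) gives A = 5/53, so f_p = 5*exp(-4*x)/53.
General solution: f = 5*exp(-4*x)/53 + C1*cos(2*x)*exp(3*x) + C2*exp(3*x)*sin(2*x).
Apply the initial conditions: f(0) = 5/53 + C1 = -4 and f'(0) = -20/53 + 2*C2 + 3*C1 = -1. Solving gives C1 = -217/53, C2 = 309/53.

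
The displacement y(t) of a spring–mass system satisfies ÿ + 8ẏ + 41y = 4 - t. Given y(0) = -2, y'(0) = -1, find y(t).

y = 172/1681 - t/41 - 15776*exp(-4*t)*sin(5*t)/8405 - 3534*cos(5*t)*exp(-4*t)/1681

Characteristic equation r² + 8r + 41 = 0 has discriminant (8)² - 4·(41) = -100 < 0, so r = -4 ± 5i.
Hence y_h = C1*cos(5*t)*exp(-4*t) + C2*exp(-4*t)*sin(5*t).
For the particular solution try y_p = A0 + A1*t. Substituting and matching coefficients of each power of t gives A0 = 172/1681, A1 = -1/41, so y_p = 172/1681 - t/41.
General solution: y = 172/1681 - t/41 + C1*cos(5*t)*exp(-4*t) + C2*exp(-4*t)*sin(5*t).
Apply the initial conditions: y(0) = 172/1681 + C1 = -2 and y'(0) = -1/41 - 4*C1 + 5*C2 = -1. Solving gives C1 = -3534/1681, C2 = -15776/8405.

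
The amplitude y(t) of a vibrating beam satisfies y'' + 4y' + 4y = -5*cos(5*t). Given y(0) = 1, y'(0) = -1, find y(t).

Characteristic equation r² + 4r + 4 = 0 has discriminant (4)² - 4·(4) = 0, so r = -2 is a repeated root.
Hence y_h = (C1 + C2*t)*exp(-2*t).
Try y_p = A*cos(5*t) + B*sin(5*t). Substituting and equating the coefficients of cos(5t) and sin(5t) gives A = 105/841, B = -100/841, so y_p = -100*sin(5*t)/841 + 105*cos(5*t)/841.
General solution: y = -100*sin(5*t)/841 + 105*cos(5*t)/841 + C1*exp(-2*t) + C2*t*exp(-2*t).
Apply the initial conditions: y(0) = 105/841 + C1 = 1 and y'(0) = -500/841 + C2 - 2*C1 = -1. Solving gives C1 = 736/841, C2 = 39/29.

y = -100*sin(5*t)/841 + 105*cos(5*t)/841 + 736*exp(-2*t)/841 + 39*t*exp(-2*t)/29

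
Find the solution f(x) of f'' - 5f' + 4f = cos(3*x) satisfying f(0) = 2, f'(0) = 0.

Characteristic equation r² - 5r + 4 = 0 factors as (r - 4)(r - 1) = 0, so r = 4, 1.
Hence f_h = C1*exp(4*x) + C2*exp(x).
Try f_p = A*cos(3*x) + B*sin(3*x). Substituting and equating the coefficients of cos(3x) and sin(3x) gives A = -1/50, B = -3/50, so f_p = -3*sin(3*x)/50 - cos(3*x)/50.
General solution: f = -3*sin(3*x)/50 - cos(3*x)/50 + C1*exp(4*x) + C2*exp(x).
Apply the initial conditions: f(0) = -1/50 + C1 + C2 = 2 and f'(0) = -9/50 + C2 + 4*C1 = 0. Solving gives C1 = -46/75, C2 = 79/30.

f = -46*exp(4*x)/75 - 3*sin(3*x)/50 - cos(3*x)/50 + 79*exp(x)/30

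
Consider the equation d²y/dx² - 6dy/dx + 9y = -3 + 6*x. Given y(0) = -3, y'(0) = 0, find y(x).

Characteristic equation r² - 6r + 9 = 0 has discriminant (-6)² - 4·(9) = 0, so r = 3 is a repeated root.
Hence y_h = (C1 + C2*x)*exp(3*x).
For the particular solution try y_p = A0 + A1*x. Substituting and matching coefficients of each power of x gives A0 = 1/9, A1 = 2/3, so y_p = 1/9 + 2*x/3.
General solution: y = 1/9 + 2*x/3 + C1*exp(3*x) + C2*x*exp(3*x).
Apply the initial conditions: y(0) = 1/9 + C1 = -3 and y'(0) = 2/3 + C2 + 3*C1 = 0. Solving gives C1 = -28/9, C2 = 26/3.

y = 1/9 - 28*exp(3*x)/9 + 2*x/3 + 26*x*exp(3*x)/3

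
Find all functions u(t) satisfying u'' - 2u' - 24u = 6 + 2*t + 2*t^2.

u = -217/864 - 5*t/72 - t**2/12 + C1*exp(-4*t) + C2*exp(6*t)

Characteristic equation r² - 2r - 24 = 0 factors as (r + 4)(r - 6) = 0, so r = -4, 6.
Hence u_h = C1*exp(-4*t) + C2*exp(6*t).
For the particular solution try u_p = A0 + A1*t + A2*t^2. Substituting and matching coefficients of each power of t gives A0 = -217/864, A1 = -5/72, A2 = -1/12, so u_p = -217/864 - 5*t/72 - t^2/12.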